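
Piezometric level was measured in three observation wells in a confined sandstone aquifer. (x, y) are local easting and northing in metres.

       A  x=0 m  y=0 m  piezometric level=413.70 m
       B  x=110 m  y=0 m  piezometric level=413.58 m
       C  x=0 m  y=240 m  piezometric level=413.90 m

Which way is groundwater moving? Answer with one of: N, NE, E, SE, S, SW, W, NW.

SE

∂h/∂x = (413.58 − 413.70) / (110 − 0) = -0.001091
∂h/∂y = (413.90 − 413.70) / (240 − 0) = +0.0008333
Flow = −∇h = (+0.001091 east, -0.0008333 north), which points southeast.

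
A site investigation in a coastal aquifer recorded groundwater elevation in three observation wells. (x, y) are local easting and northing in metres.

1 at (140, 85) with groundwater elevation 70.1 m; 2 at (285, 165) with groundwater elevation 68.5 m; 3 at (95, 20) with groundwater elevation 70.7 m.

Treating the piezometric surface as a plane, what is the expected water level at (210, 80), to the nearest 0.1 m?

Taking 1 as reference: 2−1 = (145, 80, -1.6); 3−1 = (-45, -65, +0.6).
Determinant of the coordinate differences = 145·(-65) − (-45)·80 = -5825.
∂h/∂x = [(-1.6)·(-65) − (+0.6)·80] / -5825 = -0.009614
∂h/∂y = [145·(+0.6) − (-45)·(-1.6)] / -5825 = -0.002575
h(210, 80) = 70.1 + (-0.009614)·(70) + (-0.002575)·(-5) = 70.1 -0.673 +0.013 = 69.440 m.

69.4 m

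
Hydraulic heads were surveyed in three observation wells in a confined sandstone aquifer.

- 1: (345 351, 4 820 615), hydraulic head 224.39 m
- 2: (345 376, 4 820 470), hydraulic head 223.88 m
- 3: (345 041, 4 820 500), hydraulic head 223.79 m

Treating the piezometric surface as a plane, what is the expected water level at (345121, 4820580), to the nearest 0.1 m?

224.1 m

Differences from 1: to 2 (Δx, Δy, Δh) = (25, -145, -0.51); to 3 = (-310, -115, -0.60).
Determinant of the coordinate differences = 25·(-115) − (-310)·(-145) = -47825.
∂h/∂x = [(-0.51)·(-115) − (-0.60)·(-145)] / -47825 = +0.0005928
∂h/∂y = [25·(-0.60) − (-310)·(-0.51)] / -47825 = +0.003619
h(345121, 4820580) = 224.39 + (+0.0005928)·(-230) + (+0.003619)·(-35) = 224.39 -0.136 -0.127 = 224.127 m.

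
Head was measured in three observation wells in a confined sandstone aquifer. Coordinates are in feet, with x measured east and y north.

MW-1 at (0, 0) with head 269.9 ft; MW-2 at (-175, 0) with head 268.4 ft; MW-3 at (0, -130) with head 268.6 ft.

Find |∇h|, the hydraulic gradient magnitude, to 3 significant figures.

0.0132

∂h/∂x = (268.4 − 269.9) / (-175 − 0) = +0.008571
∂h/∂y = (268.6 − 269.9) / (-130 − 0) = +0.010000
|∇h| = √(0.008571² + 0.010000²) = 0.01317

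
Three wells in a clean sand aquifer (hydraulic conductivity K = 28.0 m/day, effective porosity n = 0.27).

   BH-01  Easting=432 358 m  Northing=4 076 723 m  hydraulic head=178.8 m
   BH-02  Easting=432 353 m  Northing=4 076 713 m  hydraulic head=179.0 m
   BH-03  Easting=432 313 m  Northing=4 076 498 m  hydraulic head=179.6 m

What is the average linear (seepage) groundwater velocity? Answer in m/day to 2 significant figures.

5.7 m/day

Taking BH-01 as reference: BH-02−BH-01 = (-5, -10, +0.2); BH-03−BH-01 = (-45, -225, +0.8).
Determinant of the coordinate differences = (-5)·(-225) − (-45)·(-10) = 675.
∂h/∂x = [(+0.2)·(-225) − (+0.8)·(-10)] / 675 = -0.05481
∂h/∂y = [(-5)·(+0.8) − (-45)·(+0.2)] / 675 = +0.007407
|∇h| = √(-0.05481² + 0.007407²) = 0.05531
Seepage velocity v = K·i/n = 28.0 × 0.05531 / 0.27 = 5.736 m/day.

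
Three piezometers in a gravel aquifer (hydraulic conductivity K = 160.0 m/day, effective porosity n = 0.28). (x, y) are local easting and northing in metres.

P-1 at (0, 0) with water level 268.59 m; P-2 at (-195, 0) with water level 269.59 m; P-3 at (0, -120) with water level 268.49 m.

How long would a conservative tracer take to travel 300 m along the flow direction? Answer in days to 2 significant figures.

∂h/∂x = (269.59 − 268.59) / (-195 − 0) = -0.005128
∂h/∂y = (268.49 − 268.59) / (-120 − 0) = +0.0008333
|∇h| = √(-0.005128² + 0.0008333²) = 0.005195
Seepage velocity v = K·i/n = 160.0 × 0.005195 / 0.28 = 2.969 m/day.
t = 300 / 2.969 = 101 days.

100 days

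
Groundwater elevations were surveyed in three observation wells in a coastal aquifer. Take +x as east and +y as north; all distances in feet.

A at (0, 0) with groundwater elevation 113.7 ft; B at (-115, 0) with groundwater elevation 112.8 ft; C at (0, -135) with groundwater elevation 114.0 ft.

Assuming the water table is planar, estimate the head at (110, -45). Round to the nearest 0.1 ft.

114.7 ft

∂h/∂x = (112.8 − 113.7) / (-115 − 0) = +0.007826
∂h/∂y = (114.0 − 113.7) / (-135 − 0) = -0.002222
h(110, -45) = 113.7 + (+0.007826)·(110) + (-0.002222)·(-45) = 113.7 +0.861 +0.100 = 114.661 ft.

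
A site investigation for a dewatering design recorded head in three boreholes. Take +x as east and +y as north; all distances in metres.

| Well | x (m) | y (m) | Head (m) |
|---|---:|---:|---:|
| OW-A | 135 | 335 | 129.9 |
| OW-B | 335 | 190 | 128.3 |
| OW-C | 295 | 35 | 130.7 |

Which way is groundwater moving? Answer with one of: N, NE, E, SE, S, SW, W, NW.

Taking OW-A as reference: OW-B−OW-A = (200, -145, -1.6); OW-C−OW-A = (160, -300, +0.8).
Determinant of the coordinate differences = 200·(-300) − 160·(-145) = -36800.
∂h/∂x = [(-1.6)·(-300) − (+0.8)·(-145)] / -36800 = -0.01620
∂h/∂y = [200·(+0.8) − 160·(-1.6)] / -36800 = -0.01130
Flow = −∇h = (+0.01620 east, +0.01130 north), which points northeast.

NE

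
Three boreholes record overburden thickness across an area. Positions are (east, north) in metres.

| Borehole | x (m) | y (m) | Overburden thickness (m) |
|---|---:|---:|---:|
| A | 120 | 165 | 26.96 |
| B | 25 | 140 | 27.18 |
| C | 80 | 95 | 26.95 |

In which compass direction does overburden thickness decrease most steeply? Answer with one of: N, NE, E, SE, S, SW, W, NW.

SE

Taking A as reference: B−A = (-95, -25, +0.22); C−A = (-40, -70, -0.01).
Determinant of the coordinate differences = (-95)·(-70) − (-40)·(-25) = 5650.
∂d/∂x = [(+0.22)·(-70) − (-0.01)·(-25)] / 5650 = -0.002770
∂d/∂y = [(-95)·(-0.01) − (-40)·(+0.22)] / 5650 = +0.001726
Steepest decrease is along −∇f = (+0.002770 E, -0.001726 N) → southeast.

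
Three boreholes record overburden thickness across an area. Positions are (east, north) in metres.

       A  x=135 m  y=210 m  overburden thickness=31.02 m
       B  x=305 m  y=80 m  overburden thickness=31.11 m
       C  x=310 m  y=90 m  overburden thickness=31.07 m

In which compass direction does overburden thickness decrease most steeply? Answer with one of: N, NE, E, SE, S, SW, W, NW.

Taking A as reference: B−A = (170, -130, +0.09); C−A = (175, -120, +0.05).
Solve a·Δx + b·Δy = Δd: det = 170·(-120) − 175·(-130) = 2350.
∂d/∂x = [(+0.09)·(-120) − (+0.05)·(-130)] / 2350 = -0.001830
∂d/∂y = [170·(+0.05) − 175·(+0.09)] / 2350 = -0.003085
Steepest decrease is along −∇f = (+0.001830 E, +0.003085 N) → northeast.

NE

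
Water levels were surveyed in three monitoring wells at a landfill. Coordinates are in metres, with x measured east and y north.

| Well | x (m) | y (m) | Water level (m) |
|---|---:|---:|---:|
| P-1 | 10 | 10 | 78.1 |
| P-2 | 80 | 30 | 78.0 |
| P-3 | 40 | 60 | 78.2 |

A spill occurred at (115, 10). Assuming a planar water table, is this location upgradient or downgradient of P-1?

downgradient

Three-point gradient (reference P-1): Δ to P-2 = (70, 20, -0.1), Δ to P-3 = (30, 50, +0.1).
∂h/∂x = -0.002414, ∂h/∂y = +0.003448 (det = 2900).
Head at (115, 10) = 78.1 + (-0.002414)·(105) + (+0.003448)·(0) = 77.85 m.
That is lower than the 78.1 m at P-1, so the point is downgradient.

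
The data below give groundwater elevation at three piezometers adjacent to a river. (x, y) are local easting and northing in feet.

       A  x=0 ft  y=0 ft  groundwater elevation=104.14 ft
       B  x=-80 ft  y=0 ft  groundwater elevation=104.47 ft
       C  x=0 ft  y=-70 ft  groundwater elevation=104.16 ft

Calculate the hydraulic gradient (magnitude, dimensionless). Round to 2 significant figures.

0.0041

∂h/∂x = (104.47 − 104.14) / (-80 − 0) = -0.004125
∂h/∂y = (104.16 − 104.14) / (-70 − 0) = -0.0002857
|∇h| = √(-0.004125² + -0.0002857²) = 0.004135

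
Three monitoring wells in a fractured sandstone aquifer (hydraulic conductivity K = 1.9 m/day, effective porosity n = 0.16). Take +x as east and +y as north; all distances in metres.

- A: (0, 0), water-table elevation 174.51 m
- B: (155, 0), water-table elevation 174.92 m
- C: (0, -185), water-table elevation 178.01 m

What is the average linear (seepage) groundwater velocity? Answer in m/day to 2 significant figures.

0.23 m/day

∂h/∂x = (174.92 − 174.51) / (155 − 0) = +0.002645
∂h/∂y = (178.01 − 174.51) / (-185 − 0) = -0.01892
|∇h| = √(0.002645² + -0.01892²) = 0.0191
Seepage velocity v = K·i/n = 1.9 × 0.0191 / 0.16 = 0.2268 m/day.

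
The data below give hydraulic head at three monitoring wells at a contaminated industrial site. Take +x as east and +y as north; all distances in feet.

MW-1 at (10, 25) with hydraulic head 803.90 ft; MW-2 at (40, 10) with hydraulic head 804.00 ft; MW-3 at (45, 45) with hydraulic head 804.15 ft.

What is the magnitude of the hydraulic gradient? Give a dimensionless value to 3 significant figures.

Differences from MW-1: to MW-2 (Δx, Δy, Δh) = (30, -15, +0.10); to MW-3 = (35, 20, +0.25).
Determinant of the coordinate differences = 30·20 − 35·(-15) = 1125.
∂h/∂x = [(+0.10)·20 − (+0.25)·(-15)] / 1125 = +0.005111
∂h/∂y = [30·(+0.25) − 35·(+0.10)] / 1125 = +0.003556
|∇h| = √(0.005111² + 0.003556²) = 0.006226

0.00623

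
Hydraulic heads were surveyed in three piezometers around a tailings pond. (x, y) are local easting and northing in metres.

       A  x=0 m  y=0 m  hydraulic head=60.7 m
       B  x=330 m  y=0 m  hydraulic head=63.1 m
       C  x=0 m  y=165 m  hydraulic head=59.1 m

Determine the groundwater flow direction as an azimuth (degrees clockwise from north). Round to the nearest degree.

323°

∂h/∂x = (63.1 − 60.7) / (330 − 0) = +0.007273
∂h/∂y = (59.1 − 60.7) / (165 − 0) = -0.009697
Flow direction (−∇h) has components (-0.007273 E, +0.009697 N).
Azimuth = atan2(E, N) = atan2(-0.007273, +0.009697) = 323.1° ≈ 323°.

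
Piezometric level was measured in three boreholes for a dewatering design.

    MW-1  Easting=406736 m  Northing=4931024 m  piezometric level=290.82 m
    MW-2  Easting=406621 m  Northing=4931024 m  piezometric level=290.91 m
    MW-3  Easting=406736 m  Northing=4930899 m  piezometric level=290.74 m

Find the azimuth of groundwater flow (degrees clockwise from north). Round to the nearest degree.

129°

∂h/∂x = (290.91 − 290.82) / (406621 − 406736) = -0.0007826
∂h/∂y = (290.74 − 290.82) / (4930899 − 4931024) = +0.0006400
Flow direction (−∇h) has components (+0.0007826 E, -0.0006400 N).
Azimuth = atan2(E, N) = atan2(+0.0007826, -0.0006400) = 129.3° ≈ 129°.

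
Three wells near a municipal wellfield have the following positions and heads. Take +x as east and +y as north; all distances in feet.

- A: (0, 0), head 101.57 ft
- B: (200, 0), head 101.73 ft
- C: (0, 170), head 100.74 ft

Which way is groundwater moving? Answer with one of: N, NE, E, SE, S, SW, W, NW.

N

∂h/∂x = (101.73 − 101.57) / (200 − 0) = +0.0008000
∂h/∂y = (100.74 − 101.57) / (170 − 0) = -0.004882
Flow = −∇h = (-0.0008000 east, +0.004882 north), which points north.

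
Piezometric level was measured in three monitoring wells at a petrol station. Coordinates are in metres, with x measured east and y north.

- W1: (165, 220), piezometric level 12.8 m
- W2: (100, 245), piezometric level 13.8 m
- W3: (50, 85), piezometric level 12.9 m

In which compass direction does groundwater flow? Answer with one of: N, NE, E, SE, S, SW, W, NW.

Differences from W1: to W2 (Δx, Δy, Δh) = (-65, 25, +1.0); to W3 = (-115, -135, +0.1).
Solve a·Δx + b·Δy = Δh: det = (-65)·(-135) − (-115)·25 = 11650.
∂h/∂x = [(+1.0)·(-135) − (+0.1)·25] / 11650 = -0.01180
∂h/∂y = [(-65)·(+0.1) − (-115)·(+1.0)] / 11650 = +0.009313
Flow = −∇h = (+0.01180 east, -0.009313 north), which points southeast.

SE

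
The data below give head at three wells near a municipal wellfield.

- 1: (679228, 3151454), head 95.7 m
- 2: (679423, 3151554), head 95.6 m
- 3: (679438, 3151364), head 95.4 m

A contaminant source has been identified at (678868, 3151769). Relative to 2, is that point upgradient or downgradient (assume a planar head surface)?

upgradient

Differences from 1: to 2 (Δx, Δy, Δh) = (195, 100, -0.1); to 3 = (210, -90, -0.3).
Solve a·Δx + b·Δy = Δh: det = 195·(-90) − 210·100 = -38550.
∂h/∂x = [(-0.1)·(-90) − (-0.3)·100] / -38550 = -0.001012
∂h/∂y = [195·(-0.3) − 210·(-0.1)] / -38550 = +0.0009728
Head at (678868, 3151769) = 95.7 + (-0.001012)·(-360) + (+0.0009728)·(315) = 96.37 m.
That is higher than the 95.6 m at 2, so the point is upgradient.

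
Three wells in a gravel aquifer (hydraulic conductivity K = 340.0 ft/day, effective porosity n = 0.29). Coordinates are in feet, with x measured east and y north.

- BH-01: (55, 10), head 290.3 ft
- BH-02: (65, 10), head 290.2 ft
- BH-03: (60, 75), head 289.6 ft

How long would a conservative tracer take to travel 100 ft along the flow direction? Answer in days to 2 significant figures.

6.0 days

Three-point gradient (reference BH-01): Δ to BH-02 = (10, 0, -0.1), Δ to BH-03 = (5, 65, -0.7).
∂h/∂x = -0.01000, ∂h/∂y = -0.010000 (det = 650).
|∇h| = √(-0.01000² + -0.010000²) = 0.01414
Seepage velocity v = K·i/n = 340.0 × 0.01414 / 0.29 = 16.58 ft/day.
t = 100 / 16.58 = 6.031 days.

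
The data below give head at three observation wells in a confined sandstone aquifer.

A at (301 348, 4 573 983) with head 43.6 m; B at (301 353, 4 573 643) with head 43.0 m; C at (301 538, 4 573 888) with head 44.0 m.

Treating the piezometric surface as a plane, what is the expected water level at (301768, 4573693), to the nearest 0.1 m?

44.3 m

Taking A as reference: B−A = (5, -340, -0.6); C−A = (190, -95, +0.4).
Determinant of the coordinate differences = 5·(-95) − 190·(-340) = 64125.
∂h/∂x = [(-0.6)·(-95) − (+0.4)·(-340)] / 64125 = +0.003010
∂h/∂y = [5·(+0.4) − 190·(-0.6)] / 64125 = +0.001809
h(301768, 4573693) = 43.6 + (+0.003010)·(420) + (+0.001809)·(-290) = 43.6 +1.264 -0.525 = 44.339 m.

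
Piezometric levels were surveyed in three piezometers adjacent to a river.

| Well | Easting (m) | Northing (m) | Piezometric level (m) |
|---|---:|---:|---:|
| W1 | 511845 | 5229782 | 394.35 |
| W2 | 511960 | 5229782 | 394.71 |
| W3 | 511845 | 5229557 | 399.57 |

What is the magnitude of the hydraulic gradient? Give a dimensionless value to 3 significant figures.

∂h/∂x = (394.71 − 394.35) / (511960 − 511845) = +0.003130
∂h/∂y = (399.57 − 394.35) / (5229557 − 5229782) = -0.02320
|∇h| = √(0.003130² + -0.02320²) = 0.02341

0.0234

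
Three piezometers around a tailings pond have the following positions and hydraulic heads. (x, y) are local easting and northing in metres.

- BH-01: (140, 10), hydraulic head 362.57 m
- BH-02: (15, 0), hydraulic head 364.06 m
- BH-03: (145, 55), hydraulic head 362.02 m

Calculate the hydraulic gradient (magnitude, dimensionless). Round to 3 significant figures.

Differences from BH-01: to BH-02 (Δx, Δy, Δh) = (-125, -10, +1.49); to BH-03 = (5, 45, -0.55).
Determinant of the coordinate differences = (-125)·45 − 5·(-10) = -5575.
∂h/∂x = [(+1.49)·45 − (-0.55)·(-10)] / -5575 = -0.01104
∂h/∂y = [(-125)·(-0.55) − 5·(+1.49)] / -5575 = -0.01100
|∇h| = √(-0.01104² + -0.01100²) = 0.01558

0.0156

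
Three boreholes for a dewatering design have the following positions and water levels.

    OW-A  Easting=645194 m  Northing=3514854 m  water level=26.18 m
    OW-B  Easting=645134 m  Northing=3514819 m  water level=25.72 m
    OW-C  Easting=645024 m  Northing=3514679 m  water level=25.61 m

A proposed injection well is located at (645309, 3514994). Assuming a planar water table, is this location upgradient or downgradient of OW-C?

upgradient

With h = a·x + b·y + c and OW-A as origin, the differences give:
  (-60)·a + (-35)·b = -0.46
  (-170)·a + (-175)·b = -0.57
Eliminate b (×(-175) and ×(-35), subtract): 4550·a = 60.550 → a = ∂h/∂x = +0.01331
Back-substitute: b = ∂h/∂y = -0.009670.
Head at (645309, 3514994) = 26.18 + (+0.01331)·(115) + (-0.009670)·(140) = 26.36 m.
That is higher than the 25.61 m at OW-C, so the point is upgradient.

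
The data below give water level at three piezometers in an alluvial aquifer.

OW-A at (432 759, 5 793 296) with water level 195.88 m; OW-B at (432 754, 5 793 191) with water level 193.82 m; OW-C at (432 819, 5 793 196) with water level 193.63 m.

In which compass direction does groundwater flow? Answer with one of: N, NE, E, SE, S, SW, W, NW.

Three-point gradient (reference OW-A): Δ to OW-B = (-5, -105, -2.06), Δ to OW-C = (60, -100, -2.25).
∂h/∂x = -0.004449, ∂h/∂y = +0.01983 (det = 6800).
Flow = −∇h = (+0.004449 east, -0.01983 north), which points south.

S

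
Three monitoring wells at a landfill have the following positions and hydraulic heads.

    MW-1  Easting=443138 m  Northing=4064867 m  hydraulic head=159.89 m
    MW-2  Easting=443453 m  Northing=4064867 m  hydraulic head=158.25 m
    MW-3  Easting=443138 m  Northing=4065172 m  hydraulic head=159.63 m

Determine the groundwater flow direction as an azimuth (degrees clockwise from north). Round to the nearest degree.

081°

∂h/∂x = (158.25 − 159.89) / (443453 − 443138) = -0.005206
∂h/∂y = (159.63 − 159.89) / (4065172 − 4064867) = -0.0008525
Flow direction (−∇h) has components (+0.005206 E, +0.0008525 N).
Azimuth = atan2(E, N) = atan2(+0.005206, +0.0008525) = 80.7° ≈ 081°.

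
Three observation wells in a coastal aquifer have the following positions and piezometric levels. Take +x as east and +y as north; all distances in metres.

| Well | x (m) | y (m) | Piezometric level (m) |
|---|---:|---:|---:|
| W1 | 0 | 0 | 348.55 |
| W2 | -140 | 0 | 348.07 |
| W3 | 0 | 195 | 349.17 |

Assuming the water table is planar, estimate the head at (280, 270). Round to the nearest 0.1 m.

350.4 m

∂h/∂x = (348.07 − 348.55) / (-140 − 0) = +0.003429
∂h/∂y = (349.17 − 348.55) / (195 − 0) = +0.003179
h(280, 270) = 348.55 + (+0.003429)·(280) + (+0.003179)·(270) = 348.55 +0.960 +0.858 = 350.368 m.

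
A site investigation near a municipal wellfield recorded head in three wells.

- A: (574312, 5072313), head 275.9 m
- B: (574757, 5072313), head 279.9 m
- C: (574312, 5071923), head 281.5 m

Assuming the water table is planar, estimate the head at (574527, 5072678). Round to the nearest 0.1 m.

272.6 m

∂h/∂x = (279.9 − 275.9) / (574757 − 574312) = +0.008989
∂h/∂y = (281.5 − 275.9) / (5071923 − 5072313) = -0.01436
h(574527, 5072678) = 275.9 + (+0.008989)·(215) + (-0.01436)·(365) = 275.9 +1.933 -5.241 = 272.592 m.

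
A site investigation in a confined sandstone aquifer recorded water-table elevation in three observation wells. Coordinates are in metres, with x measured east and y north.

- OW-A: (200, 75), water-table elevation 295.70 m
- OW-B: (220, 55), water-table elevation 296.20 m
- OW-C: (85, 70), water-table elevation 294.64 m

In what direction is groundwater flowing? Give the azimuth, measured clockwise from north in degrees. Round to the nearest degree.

With h = a·x + b·y + c and OW-A as origin, the differences give:
  20·a + (-20)·b = +0.50
  (-115)·a + (-5)·b = -1.06
Eliminate b (×(-5) and ×(-20), subtract): -2400·a = -23.700 → a = ∂h/∂x = +0.009875
Back-substitute: b = ∂h/∂y = -0.01512.
Flow direction (−∇h) has components (-0.009875 E, +0.01512 N).
Azimuth = atan2(E, N) = atan2(-0.009875, +0.01512) = 326.9° ≈ 327°.

327°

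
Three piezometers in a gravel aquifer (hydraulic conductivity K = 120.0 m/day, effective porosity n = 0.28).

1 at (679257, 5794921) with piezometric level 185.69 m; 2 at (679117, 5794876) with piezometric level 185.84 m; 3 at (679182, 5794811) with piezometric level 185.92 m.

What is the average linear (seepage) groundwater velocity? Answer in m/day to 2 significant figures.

With h = a·x + b·y + c and 1 as origin, the differences give:
  (-140)·a + (-45)·b = +0.15
  (-75)·a + (-110)·b = +0.23
Eliminate b (×(-110) and ×(-45), subtract): 12025·a = -6.150 → a = ∂h/∂x = -0.0005114
Back-substitute: b = ∂h/∂y = -0.001742.
|∇h| = √(-0.0005114² + -0.001742²) = 0.001816
Seepage velocity v = K·i/n = 120.0 × 0.001816 / 0.28 = 0.7783 m/day.

0.78 m/day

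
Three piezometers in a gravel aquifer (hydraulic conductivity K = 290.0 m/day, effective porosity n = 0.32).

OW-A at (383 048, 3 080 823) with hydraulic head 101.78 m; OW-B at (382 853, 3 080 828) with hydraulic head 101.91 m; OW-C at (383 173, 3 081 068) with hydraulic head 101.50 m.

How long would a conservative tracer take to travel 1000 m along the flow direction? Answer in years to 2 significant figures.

2.9 years

With h = a·x + b·y + c and OW-A as origin, the differences give:
  (-195)·a + 5·b = +0.13
  125·a + 245·b = -0.28
Eliminate b (×245 and ×5, subtract): -48400·a = 33.250 → a = ∂h/∂x = -0.0006870
Back-substitute: b = ∂h/∂y = -0.0007924.
|∇h| = √(-0.0006870² + -0.0007924²) = 0.001049
Seepage velocity v = K·i/n = 290.0 × 0.001049 / 0.32 = 0.9507 m/day.
t = 1000 / 0.9507 = 1052 days = 2.88 years.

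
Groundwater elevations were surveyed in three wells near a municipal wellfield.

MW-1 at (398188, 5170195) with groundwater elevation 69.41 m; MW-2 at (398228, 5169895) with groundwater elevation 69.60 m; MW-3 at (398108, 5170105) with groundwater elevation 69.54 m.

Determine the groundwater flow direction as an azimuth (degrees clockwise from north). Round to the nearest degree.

047°

With h = a·x + b·y + c and MW-1 as origin, the differences give:
  40·a + (-300)·b = +0.19
  (-80)·a + (-90)·b = +0.13
Eliminate b (×(-90) and ×(-300), subtract): -27600·a = 21.900 → a = ∂h/∂x = -0.0007935
Back-substitute: b = ∂h/∂y = -0.0007391.
Flow direction (−∇h) has components (+0.0007935 E, +0.0007391 N).
Azimuth = atan2(E, N) = atan2(+0.0007935, +0.0007391) = 47.0° ≈ 047°.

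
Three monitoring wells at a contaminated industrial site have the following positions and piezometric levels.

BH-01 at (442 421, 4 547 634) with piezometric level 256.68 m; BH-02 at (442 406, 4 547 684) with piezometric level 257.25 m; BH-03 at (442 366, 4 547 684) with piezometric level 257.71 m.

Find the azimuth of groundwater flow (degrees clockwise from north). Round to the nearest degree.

Taking BH-01 as reference: BH-02−BH-01 = (-15, 50, +0.57); BH-03−BH-01 = (-55, 50, +1.03).
Solve a·Δx + b·Δy = Δh: det = (-15)·50 − (-55)·50 = 2000.
∂h/∂x = [(+0.57)·50 − (+1.03)·50] / 2000 = -0.01150
∂h/∂y = [(-15)·(+1.03) − (-55)·(+0.57)] / 2000 = +0.007950
Flow direction (−∇h) has components (+0.01150 E, -0.007950 N).
Azimuth = atan2(E, N) = atan2(+0.01150, -0.007950) = 124.7° ≈ 125°.

125°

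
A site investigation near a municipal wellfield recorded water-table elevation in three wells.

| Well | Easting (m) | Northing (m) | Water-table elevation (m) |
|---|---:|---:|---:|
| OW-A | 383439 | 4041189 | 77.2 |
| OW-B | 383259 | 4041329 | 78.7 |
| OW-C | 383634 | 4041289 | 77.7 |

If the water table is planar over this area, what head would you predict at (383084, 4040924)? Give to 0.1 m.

With h = a·x + b·y + c and OW-A as origin, the differences give:
  (-180)·a + 140·b = +1.5
  195·a + 100·b = +0.5
Eliminate b (×100 and ×140, subtract): -45300·a = 80.00 → a = ∂h/∂x = -0.001766
Back-substitute: b = ∂h/∂y = +0.008444.
h(383084, 4040924) = 77.2 + (-0.001766)·(-355) + (+0.008444)·(-265) = 77.2 +0.627 -2.238 = 75.589 m.

75.6 m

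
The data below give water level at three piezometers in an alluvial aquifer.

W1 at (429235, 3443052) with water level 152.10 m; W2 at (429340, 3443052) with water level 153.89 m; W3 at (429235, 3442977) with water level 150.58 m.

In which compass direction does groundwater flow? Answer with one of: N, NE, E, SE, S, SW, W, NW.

∂h/∂x = (153.89 − 152.10) / (429340 − 429235) = +0.01705
∂h/∂y = (150.58 − 152.10) / (3442977 − 3443052) = +0.02027
Flow = −∇h = (-0.01705 east, -0.02027 north), which points southwest.

SW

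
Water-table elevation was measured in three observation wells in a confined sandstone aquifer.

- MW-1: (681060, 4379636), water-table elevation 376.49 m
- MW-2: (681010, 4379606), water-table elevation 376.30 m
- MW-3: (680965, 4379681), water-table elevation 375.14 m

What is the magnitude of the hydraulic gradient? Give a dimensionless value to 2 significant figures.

Differences from MW-1: to MW-2 (Δx, Δy, Δh) = (-50, -30, -0.19); to MW-3 = (-95, 45, -1.35).
Solve a·Δx + b·Δy = Δh: det = (-50)·45 − (-95)·(-30) = -5100.
∂h/∂x = [(-0.19)·45 − (-1.35)·(-30)] / -5100 = +0.009618
∂h/∂y = [(-50)·(-1.35) − (-95)·(-0.19)] / -5100 = -0.009696
|∇h| = √(0.009618² + -0.009696²) = 0.01366

0.014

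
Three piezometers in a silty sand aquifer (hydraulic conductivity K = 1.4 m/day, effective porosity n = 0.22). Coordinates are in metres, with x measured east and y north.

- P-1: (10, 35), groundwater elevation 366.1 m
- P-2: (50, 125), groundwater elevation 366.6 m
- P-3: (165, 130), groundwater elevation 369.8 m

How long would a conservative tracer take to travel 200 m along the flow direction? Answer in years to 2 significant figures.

Differences from P-1: to P-2 (Δx, Δy, Δh) = (40, 90, +0.5); to P-3 = (155, 95, +3.7).
Determinant of the coordinate differences = 40·95 − 155·90 = -10150.
∂h/∂x = [(+0.5)·95 − (+3.7)·90] / -10150 = +0.02813
∂h/∂y = [40·(+3.7) − 155·(+0.5)] / -10150 = -0.006946
|∇h| = √(0.02813² + -0.006946²) = 0.02897
Seepage velocity v = K·i/n = 1.4 × 0.02897 / 0.22 = 0.1844 m/day.
t = 200 / 0.1844 = 1085 days = 2.97 years.

3.0 years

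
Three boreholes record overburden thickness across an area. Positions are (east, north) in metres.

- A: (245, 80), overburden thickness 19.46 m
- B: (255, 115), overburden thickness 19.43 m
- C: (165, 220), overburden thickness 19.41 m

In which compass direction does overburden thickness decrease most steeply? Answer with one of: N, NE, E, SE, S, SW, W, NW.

NE

With d = a·x + b·y + c and A as origin, the differences give:
  10·a + 35·b = -0.03
  (-80)·a + 140·b = -0.05
Eliminate b (×140 and ×35, subtract): 4200·a = -2.450 → a = ∂d/∂x = -0.0005833
Back-substitute: b = ∂d/∂y = -0.0006905.
Steepest decrease is along −∇f = (+0.0005833 E, +0.0006905 N) → northeast.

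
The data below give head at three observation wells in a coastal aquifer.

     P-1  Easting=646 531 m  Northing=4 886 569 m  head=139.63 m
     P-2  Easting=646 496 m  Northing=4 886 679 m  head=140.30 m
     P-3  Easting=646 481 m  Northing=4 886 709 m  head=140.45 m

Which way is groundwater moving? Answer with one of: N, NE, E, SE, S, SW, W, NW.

SW

With h = a·x + b·y + c and P-1 as origin, the differences give:
  (-35)·a + 110·b = +0.67
  (-50)·a + 140·b = +0.82
Eliminate b (×140 and ×110, subtract): 600·a = 3.600 → a = ∂h/∂x = +0.006000
Back-substitute: b = ∂h/∂y = +0.008000.
Flow = −∇h = (-0.006000 east, -0.008000 north), which points southwest.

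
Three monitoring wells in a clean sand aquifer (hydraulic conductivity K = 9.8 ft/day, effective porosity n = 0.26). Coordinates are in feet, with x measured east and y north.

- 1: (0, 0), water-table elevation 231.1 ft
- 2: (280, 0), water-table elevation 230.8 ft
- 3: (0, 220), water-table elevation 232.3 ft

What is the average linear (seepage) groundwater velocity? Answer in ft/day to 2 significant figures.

0.21 ft/day

∂h/∂x = (230.8 − 231.1) / (280 − 0) = -0.001071
∂h/∂y = (232.3 − 231.1) / (220 − 0) = +0.005455
|∇h| = √(-0.001071² + 0.005455²) = 0.005559
Seepage velocity v = K·i/n = 9.8 × 0.005559 / 0.26 = 0.2095 ft/day.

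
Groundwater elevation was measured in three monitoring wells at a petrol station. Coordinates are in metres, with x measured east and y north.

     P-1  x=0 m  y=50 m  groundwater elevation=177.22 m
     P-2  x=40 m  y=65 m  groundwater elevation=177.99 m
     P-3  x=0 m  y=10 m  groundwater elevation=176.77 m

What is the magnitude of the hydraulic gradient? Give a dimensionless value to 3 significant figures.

Taking P-1 as reference: P-2−P-1 = (40, 15, +0.77); P-3−P-1 = (0, -40, -0.45).
Solve a·Δx + b·Δy = Δh: det = 40·(-40) − 0·15 = -1600.
∂h/∂x = [(+0.77)·(-40) − (-0.45)·15] / -1600 = +0.01503
∂h/∂y = [40·(-0.45) − 0·(+0.77)] / -1600 = +0.01125
|∇h| = √(0.01503² + 0.01125²) = 0.01877

0.0188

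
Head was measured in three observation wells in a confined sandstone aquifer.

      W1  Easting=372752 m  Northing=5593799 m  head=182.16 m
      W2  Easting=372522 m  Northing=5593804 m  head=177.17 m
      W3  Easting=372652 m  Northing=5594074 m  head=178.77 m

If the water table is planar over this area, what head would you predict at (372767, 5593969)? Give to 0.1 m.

Taking W1 as reference: W2−W1 = (-230, 5, -4.99); W3−W1 = (-100, 275, -3.39).
Determinant of the coordinate differences = (-230)·275 − (-100)·5 = -62750.
∂h/∂x = [(-4.99)·275 − (-3.39)·5] / -62750 = +0.02160
∂h/∂y = [(-230)·(-3.39) − (-100)·(-4.99)] / -62750 = -0.004473
h(372767, 5593969) = 182.16 + (+0.02160)·(15) + (-0.004473)·(170) = 182.16 +0.324 -0.760 = 181.724 m.

181.7 m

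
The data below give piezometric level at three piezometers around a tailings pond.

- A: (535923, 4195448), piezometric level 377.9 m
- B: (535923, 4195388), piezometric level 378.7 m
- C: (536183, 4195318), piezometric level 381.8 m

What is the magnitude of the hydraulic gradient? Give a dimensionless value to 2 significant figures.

0.016

Taking A as reference: B−A = (0, -60, +0.8); C−A = (260, -130, +3.9).
Solve a·Δx + b·Δy = Δh: det = 0·(-130) − 260·(-60) = 15600.
∂h/∂x = [(+0.8)·(-130) − (+3.9)·(-60)] / 15600 = +0.008333
∂h/∂y = [0·(+3.9) − 260·(+0.8)] / 15600 = -0.01333
|∇h| = √(0.008333² + -0.01333²) = 0.01572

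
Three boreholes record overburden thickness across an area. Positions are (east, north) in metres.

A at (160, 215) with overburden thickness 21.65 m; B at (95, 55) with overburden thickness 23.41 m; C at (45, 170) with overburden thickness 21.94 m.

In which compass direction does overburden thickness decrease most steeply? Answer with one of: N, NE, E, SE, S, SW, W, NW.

N

Taking A as reference: B−A = (-65, -160, +1.76); C−A = (-115, -45, +0.29).
Determinant of the coordinate differences = (-65)·(-45) − (-115)·(-160) = -15475.
∂d/∂x = [(+1.76)·(-45) − (+0.29)·(-160)] / -15475 = +0.002120
∂d/∂y = [(-65)·(+0.29) − (-115)·(+1.76)] / -15475 = -0.01186
Steepest decrease is along −∇f = (-0.002120 E, +0.01186 N) → north.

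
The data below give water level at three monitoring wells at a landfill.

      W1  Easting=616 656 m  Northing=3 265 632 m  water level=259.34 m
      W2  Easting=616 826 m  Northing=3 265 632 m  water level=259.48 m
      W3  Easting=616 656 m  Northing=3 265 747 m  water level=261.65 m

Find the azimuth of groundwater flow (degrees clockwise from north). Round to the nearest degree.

∂h/∂x = (259.48 − 259.34) / (616826 − 616656) = +0.0008235
∂h/∂y = (261.65 − 259.34) / (3265747 − 3265632) = +0.02009
Flow direction (−∇h) has components (-0.0008235 E, -0.02009 N).
Azimuth = atan2(E, N) = atan2(-0.0008235, -0.02009) = 182.3° ≈ 182°.

182°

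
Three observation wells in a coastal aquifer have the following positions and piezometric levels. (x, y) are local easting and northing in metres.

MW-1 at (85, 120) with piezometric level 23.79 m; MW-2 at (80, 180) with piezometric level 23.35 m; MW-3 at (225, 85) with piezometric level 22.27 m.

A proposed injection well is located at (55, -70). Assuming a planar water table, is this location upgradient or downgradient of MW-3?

upgradient

Three-point gradient (reference MW-1): Δ to MW-2 = (-5, 60, -0.44), Δ to MW-3 = (140, -35, -1.52).
∂h/∂x = -0.01296, ∂h/∂y = -0.008413 (det = -8225).
Head at (55, -70) = 23.79 + (-0.01296)·(-30) + (-0.008413)·(-190) = 25.78 m.
That is higher than the 22.27 m at MW-3, so the point is upgradient.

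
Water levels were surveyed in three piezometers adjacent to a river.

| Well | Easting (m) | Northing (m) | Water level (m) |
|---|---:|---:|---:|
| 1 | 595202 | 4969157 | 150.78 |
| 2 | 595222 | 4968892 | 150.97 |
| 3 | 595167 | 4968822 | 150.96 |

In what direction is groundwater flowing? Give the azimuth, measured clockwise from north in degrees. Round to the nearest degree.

303°

Taking 1 as reference: 2−1 = (20, -265, +0.19); 3−1 = (-35, -335, +0.18).
Solve a·Δx + b·Δy = Δh: det = 20·(-335) − (-35)·(-265) = -15975.
∂h/∂x = [(+0.19)·(-335) − (+0.18)·(-265)] / -15975 = +0.0009984
∂h/∂y = [20·(+0.18) − (-35)·(+0.19)] / -15975 = -0.0006416
Flow direction (−∇h) has components (-0.0009984 E, +0.0006416 N).
Azimuth = atan2(E, N) = atan2(-0.0009984, +0.0006416) = 302.7° ≈ 303°.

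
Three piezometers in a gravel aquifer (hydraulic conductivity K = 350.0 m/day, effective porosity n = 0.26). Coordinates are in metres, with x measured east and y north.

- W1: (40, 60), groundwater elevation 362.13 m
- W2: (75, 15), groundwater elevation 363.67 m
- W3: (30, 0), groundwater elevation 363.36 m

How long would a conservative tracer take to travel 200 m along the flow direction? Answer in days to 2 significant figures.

With h = a·x + b·y + c and W1 as origin, the differences give:
  35·a + (-45)·b = +1.54
  (-10)·a + (-60)·b = +1.23
Eliminate b (×(-60) and ×(-45), subtract): -2550·a = -37.050 → a = ∂h/∂x = +0.01453
Back-substitute: b = ∂h/∂y = -0.02292.
|∇h| = √(0.01453² + -0.02292²) = 0.02714
Seepage velocity v = K·i/n = 350.0 × 0.02714 / 0.26 = 36.53 m/day.
t = 200 / 36.53 = 5.475 days.

5.5 days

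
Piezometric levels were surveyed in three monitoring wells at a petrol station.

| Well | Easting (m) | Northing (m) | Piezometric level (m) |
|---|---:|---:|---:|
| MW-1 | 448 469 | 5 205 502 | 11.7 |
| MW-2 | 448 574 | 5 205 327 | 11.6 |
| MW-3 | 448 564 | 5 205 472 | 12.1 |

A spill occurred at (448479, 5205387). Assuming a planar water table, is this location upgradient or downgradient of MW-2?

Differences from MW-1: to MW-2 (Δx, Δy, Δh) = (105, -175, -0.1); to MW-3 = (95, -30, +0.4).
Determinant of the coordinate differences = 105·(-30) − 95·(-175) = 13475.
∂h/∂x = [(-0.1)·(-30) − (+0.4)·(-175)] / 13475 = +0.005417
∂h/∂y = [105·(+0.4) − 95·(-0.1)] / 13475 = +0.003822
Head at (448479, 5205387) = 11.7 + (+0.005417)·(10) + (+0.003822)·(-115) = 11.31 m.
That is lower than the 11.6 m at MW-2, so the point is downgradient.

downgradient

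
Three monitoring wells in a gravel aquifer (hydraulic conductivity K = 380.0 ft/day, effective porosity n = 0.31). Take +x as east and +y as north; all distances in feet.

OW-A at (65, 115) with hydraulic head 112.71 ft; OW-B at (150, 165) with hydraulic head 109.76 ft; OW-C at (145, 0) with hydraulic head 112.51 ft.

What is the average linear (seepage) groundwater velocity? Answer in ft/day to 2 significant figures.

With h = a·x + b·y + c and OW-A as origin, the differences give:
  85·a + 50·b = -2.95
  80·a + (-115)·b = -0.20
Eliminate b (×(-115) and ×50, subtract): -13775·a = 349.250 → a = ∂h/∂x = -0.02535
Back-substitute: b = ∂h/∂y = -0.01590.
|∇h| = √(-0.02535² + -0.01590²) = 0.02992
Seepage velocity v = K·i/n = 380.0 × 0.02992 / 0.31 = 36.68 ft/day.

37 ft/day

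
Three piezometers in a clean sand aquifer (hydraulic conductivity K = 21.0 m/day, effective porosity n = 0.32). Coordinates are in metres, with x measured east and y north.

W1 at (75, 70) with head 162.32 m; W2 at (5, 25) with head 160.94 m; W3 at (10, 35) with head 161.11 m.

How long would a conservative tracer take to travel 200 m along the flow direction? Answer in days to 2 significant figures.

Taking W1 as reference: W2−W1 = (-70, -45, -1.38); W3−W1 = (-65, -35, -1.21).
Solve a·Δx + b·Δy = Δh: det = (-70)·(-35) − (-65)·(-45) = -475.
∂h/∂x = [(-1.38)·(-35) − (-1.21)·(-45)] / -475 = +0.01295
∂h/∂y = [(-70)·(-1.21) − (-65)·(-1.38)] / -475 = +0.01053
|∇h| = √(0.01295² + 0.01053²) = 0.01669
Seepage velocity v = K·i/n = 21.0 × 0.01669 / 0.32 = 1.095 m/day.
t = 200 / 1.095 = 182.6 days.

180 days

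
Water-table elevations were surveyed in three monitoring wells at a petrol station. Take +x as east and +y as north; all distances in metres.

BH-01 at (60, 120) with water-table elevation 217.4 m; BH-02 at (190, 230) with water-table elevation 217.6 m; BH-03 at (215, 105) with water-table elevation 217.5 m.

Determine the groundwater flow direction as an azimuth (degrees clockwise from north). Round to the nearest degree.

218°

Differences from BH-01: to BH-02 (Δx, Δy, Δh) = (130, 110, +0.2); to BH-03 = (155, -15, +0.1).
Solve a·Δx + b·Δy = Δh: det = 130·(-15) − 155·110 = -19000.
∂h/∂x = [(+0.2)·(-15) − (+0.1)·110] / -19000 = +0.0007368
∂h/∂y = [130·(+0.1) − 155·(+0.2)] / -19000 = +0.0009474
Flow direction (−∇h) has components (-0.0007368 E, -0.0009474 N).
Azimuth = atan2(E, N) = atan2(-0.0007368, -0.0009474) = 217.9° ≈ 218°.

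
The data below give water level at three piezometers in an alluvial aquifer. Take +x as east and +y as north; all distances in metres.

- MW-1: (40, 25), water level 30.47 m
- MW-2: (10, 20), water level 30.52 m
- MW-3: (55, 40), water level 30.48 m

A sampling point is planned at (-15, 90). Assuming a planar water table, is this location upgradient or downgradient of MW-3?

upgradient

With h = a·x + b·y + c and MW-1 as origin, the differences give:
  (-30)·a + (-5)·b = +0.05
  15·a + 15·b = +0.01
Eliminate b (×15 and ×(-5), subtract): -375·a = 0.800 → a = ∂h/∂x = -0.002133
Back-substitute: b = ∂h/∂y = +0.002800.
Head at (-15, 90) = 30.47 + (-0.002133)·(-55) + (+0.002800)·(65) = 30.77 m.
That is higher than the 30.48 m at MW-3, so the point is upgradient.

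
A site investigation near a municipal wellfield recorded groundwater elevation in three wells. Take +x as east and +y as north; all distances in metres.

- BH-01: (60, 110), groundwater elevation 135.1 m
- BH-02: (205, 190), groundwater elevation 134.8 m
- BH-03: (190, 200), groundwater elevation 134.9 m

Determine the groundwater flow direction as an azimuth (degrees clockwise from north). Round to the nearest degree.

132°

With h = a·x + b·y + c and BH-01 as origin, the differences give:
  145·a + 80·b = -0.3
  130·a + 90·b = -0.2
Eliminate b (×90 and ×80, subtract): 2650·a = -11.00 → a = ∂h/∂x = -0.004151
Back-substitute: b = ∂h/∂y = +0.003774.
Flow direction (−∇h) has components (+0.004151 E, -0.003774 N).
Azimuth = atan2(E, N) = atan2(+0.004151, -0.003774) = 132.3° ≈ 132°.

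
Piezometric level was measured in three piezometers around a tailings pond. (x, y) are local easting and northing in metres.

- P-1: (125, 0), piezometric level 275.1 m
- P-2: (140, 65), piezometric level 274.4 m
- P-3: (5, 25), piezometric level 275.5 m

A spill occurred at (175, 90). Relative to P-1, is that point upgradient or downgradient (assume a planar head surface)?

downgradient

With h = a·x + b·y + c and P-1 as origin, the differences give:
  15·a + 65·b = -0.7
  (-120)·a + 25·b = +0.4
Eliminate b (×25 and ×65, subtract): 8175·a = -43.50 → a = ∂h/∂x = -0.005321
Back-substitute: b = ∂h/∂y = -0.009541.
Head at (175, 90) = 275.1 + (-0.005321)·(50) + (-0.009541)·(90) = 273.98 m.
That is lower than the 275.1 m at P-1, so the point is downgradient.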